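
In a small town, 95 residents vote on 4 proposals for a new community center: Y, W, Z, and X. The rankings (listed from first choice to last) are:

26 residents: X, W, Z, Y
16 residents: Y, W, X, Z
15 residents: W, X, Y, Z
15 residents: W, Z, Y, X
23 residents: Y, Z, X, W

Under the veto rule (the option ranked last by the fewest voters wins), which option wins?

X

Last-place votes: Y 26, W 23, Z 31, X 15.
X is ranked last by the fewest voters, so X wins.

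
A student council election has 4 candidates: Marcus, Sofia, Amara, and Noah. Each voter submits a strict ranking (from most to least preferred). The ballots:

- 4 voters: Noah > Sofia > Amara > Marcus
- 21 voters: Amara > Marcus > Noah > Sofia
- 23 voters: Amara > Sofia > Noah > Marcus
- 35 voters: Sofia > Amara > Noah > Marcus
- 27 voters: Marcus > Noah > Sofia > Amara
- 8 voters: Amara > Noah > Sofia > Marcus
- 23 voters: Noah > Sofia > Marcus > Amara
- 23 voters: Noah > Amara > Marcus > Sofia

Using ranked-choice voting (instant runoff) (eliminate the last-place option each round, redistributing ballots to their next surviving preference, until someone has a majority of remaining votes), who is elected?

Round 1: Marcus 27, Sofia 35, Amara 52, Noah 50. Eliminate Marcus.
Round 2: Sofia 35, Amara 52, Noah 77. Eliminate Sofia.
Round 3: Amara 87, Noah 77. Amara has a majority.

Amara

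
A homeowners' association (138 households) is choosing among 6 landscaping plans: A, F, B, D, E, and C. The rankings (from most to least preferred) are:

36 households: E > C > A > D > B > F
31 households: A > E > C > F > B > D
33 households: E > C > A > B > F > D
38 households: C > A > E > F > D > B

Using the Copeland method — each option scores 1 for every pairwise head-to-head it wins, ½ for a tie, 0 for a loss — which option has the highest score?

A: beats F, B, and D; ties E; loses to C → score 3.5.
F: beats D; ties B; loses to A, E, and C → score 1.5.
B: ties F; loses to A, D, E, and C → score 0.5.
D: beats B; loses to A, F, E, and C → score 1.
E: beats F, B, D, and C; ties A → score 4.5.
C: beats A, F, B, and D; loses to E → score 4.
E has the best pairwise record.

E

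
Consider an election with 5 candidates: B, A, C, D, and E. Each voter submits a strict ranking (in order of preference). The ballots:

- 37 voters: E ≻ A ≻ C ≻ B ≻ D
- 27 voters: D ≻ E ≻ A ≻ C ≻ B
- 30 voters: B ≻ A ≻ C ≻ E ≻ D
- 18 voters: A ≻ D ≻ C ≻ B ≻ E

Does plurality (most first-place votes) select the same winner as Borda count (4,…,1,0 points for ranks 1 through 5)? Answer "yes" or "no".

Plurality — first-place votes: B 30, A 18, C 0, D 27, E 37. Winner: E.
Borda — scores: B 175, A 327, C 197, D 162, E 259. Winner: A.
The two methods disagree.

no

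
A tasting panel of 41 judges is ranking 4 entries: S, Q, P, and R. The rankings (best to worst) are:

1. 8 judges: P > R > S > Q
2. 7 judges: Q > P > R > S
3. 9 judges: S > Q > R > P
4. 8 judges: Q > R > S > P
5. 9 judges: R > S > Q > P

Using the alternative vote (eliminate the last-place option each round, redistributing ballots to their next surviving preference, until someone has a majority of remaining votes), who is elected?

Round 1: S 9, Q 15, P 8, R 9. Eliminate P.
Round 2: S 9, Q 15, R 17. Eliminate S.
Round 3: Q 24, R 17. Q has a majority.

Q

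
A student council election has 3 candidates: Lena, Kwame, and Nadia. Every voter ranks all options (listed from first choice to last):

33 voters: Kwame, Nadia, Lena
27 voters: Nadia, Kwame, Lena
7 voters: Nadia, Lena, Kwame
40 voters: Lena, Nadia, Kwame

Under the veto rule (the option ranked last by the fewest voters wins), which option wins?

Last-place votes: Lena 60, Kwame 47, Nadia 0.
Nadia is ranked last by the fewest voters, so Nadia wins.

Nadia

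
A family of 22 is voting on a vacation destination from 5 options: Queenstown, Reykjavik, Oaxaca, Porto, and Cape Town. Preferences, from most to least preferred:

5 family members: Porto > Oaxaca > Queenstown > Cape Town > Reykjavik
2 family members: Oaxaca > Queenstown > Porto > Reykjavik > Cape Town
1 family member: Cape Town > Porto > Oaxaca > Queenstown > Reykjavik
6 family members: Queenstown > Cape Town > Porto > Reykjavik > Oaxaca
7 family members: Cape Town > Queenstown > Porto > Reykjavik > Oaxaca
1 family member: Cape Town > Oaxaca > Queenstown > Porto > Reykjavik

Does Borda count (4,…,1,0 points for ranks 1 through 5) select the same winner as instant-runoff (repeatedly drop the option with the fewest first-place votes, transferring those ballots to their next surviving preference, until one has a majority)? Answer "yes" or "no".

yes

Borda — scores: Queenstown 64, Reykjavik 15, Oaxaca 28, Porto 54, Cape Town 59. Winner: Queenstown.
Instant-runoff — R1 Queenstown 6, Reykjavik 0, Oaxaca 2, Porto 5, Cape Town 9 (Reykjavik out); R2 Queenstown 6, Oaxaca 2, Porto 5, Cape Town 9 (Oaxaca out); R3 Queenstown 8, Porto 5, Cape Town 9 (Porto out); R4 Queenstown 13, Cape Town 9 (Queenstown winner). Winner: Queenstown.
The two methods agree.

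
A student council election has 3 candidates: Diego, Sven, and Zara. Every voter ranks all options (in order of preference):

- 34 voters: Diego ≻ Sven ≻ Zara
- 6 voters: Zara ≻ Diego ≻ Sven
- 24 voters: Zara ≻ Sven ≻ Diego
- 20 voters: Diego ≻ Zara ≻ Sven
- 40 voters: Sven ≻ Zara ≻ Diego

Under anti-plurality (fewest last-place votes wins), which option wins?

Sven

Last-place votes: Diego 64, Sven 26, Zara 34.
Sven is ranked last by the fewest voters, so Sven wins.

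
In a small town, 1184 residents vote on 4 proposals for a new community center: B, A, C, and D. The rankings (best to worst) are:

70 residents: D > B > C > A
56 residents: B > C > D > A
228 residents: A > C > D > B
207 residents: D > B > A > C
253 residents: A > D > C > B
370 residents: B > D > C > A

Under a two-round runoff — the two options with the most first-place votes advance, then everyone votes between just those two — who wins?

B

Round 1 first-place votes: B 426, A 481, C 0, D 277.
A and B advance.
Runoff: A is preferred to B by 481 voters; B by 703.
B wins the runoff.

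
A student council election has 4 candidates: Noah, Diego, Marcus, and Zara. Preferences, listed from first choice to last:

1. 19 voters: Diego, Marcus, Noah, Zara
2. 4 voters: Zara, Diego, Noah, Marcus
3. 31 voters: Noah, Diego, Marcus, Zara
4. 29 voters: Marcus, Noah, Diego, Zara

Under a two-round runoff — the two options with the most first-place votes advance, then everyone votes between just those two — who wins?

Marcus

Round 1 first-place votes: Noah 31, Diego 19, Marcus 29, Zara 4.
Noah and Marcus advance.
Runoff: Noah is preferred to Marcus by 35 voters; Marcus by 48.
Marcus wins the runoff.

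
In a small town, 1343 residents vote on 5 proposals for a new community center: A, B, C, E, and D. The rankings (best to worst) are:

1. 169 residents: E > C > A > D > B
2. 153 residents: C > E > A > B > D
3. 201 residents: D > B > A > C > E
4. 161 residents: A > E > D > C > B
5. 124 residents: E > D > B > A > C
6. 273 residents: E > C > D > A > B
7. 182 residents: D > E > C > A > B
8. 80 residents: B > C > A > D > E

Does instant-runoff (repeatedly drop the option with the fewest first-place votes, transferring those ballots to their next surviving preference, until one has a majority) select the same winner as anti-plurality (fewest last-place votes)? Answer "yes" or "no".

no

Instant-runoff — R1 A 161, B 80, C 153, E 566, D 383 (B out); R2 A 161, C 233, E 566, D 383 (A out); R3 C 233, E 727, D 383 (E winner). Winner: E.
Anti-plurality — last-place votes: A 0, B 785, C 124, E 281, D 153. Winner: A.
The two methods disagree.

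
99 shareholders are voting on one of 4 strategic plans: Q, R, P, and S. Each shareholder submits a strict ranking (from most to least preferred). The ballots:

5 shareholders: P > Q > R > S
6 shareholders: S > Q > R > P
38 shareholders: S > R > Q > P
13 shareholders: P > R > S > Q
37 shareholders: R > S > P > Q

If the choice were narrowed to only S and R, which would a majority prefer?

R

Voters preferring S to R: 44; preferring R to S: 55.
R wins the head-to-head.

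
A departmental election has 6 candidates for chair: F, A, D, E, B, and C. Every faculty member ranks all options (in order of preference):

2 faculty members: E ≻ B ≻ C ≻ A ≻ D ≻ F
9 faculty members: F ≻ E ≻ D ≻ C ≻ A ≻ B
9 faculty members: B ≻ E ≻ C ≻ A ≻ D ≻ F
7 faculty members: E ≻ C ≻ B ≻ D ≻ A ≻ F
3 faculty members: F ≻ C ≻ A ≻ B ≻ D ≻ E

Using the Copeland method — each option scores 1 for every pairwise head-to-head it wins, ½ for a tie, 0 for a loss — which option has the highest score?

F: loses to A, D, E, B, and C → score 0.
A: beats F; loses to D, E, B, and C → score 1.
D: beats F and A; loses to E, B, and C → score 2.
E: beats F, A, D, B, and C → score 5.
B: beats F, A, and D; loses to E and C → score 3.
C: beats F, A, D, and B; loses to E → score 4.
E has the best pairwise record.

E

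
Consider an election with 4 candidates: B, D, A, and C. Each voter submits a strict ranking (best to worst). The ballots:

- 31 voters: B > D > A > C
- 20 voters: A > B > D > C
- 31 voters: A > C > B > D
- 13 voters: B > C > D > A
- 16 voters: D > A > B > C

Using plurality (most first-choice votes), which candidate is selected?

A

First-place votes: B 44, D 16, A 51, C 0.
A has the most first-place votes.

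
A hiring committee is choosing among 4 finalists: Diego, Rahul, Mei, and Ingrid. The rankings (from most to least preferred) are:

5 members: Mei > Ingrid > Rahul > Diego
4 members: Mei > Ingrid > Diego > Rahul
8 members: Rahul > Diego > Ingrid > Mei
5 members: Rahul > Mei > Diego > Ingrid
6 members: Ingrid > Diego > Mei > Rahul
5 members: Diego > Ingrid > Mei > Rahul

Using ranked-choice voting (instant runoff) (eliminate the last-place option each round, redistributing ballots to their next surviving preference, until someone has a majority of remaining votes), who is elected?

Ingrid

Round 1: Diego 5, Rahul 13, Mei 9, Ingrid 6. Eliminate Diego.
Round 2: Rahul 13, Mei 9, Ingrid 11. Eliminate Mei.
Round 3: Rahul 13, Ingrid 20. Ingrid has a majority.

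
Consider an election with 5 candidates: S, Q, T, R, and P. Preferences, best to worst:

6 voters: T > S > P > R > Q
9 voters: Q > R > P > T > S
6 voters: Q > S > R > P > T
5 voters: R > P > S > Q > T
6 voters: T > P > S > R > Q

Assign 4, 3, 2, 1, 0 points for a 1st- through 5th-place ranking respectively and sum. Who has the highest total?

S: 6·3 + 9·0 + 6·3 + 5·2 + 6·2 = 58
Q: 6·0 + 9·4 + 6·4 + 5·1 + 6·0 = 65
T: 6·4 + 9·1 + 6·0 + 5·0 + 6·4 = 57
R: 6·1 + 9·3 + 6·2 + 5·4 + 6·1 = 71
P: 6·2 + 9·2 + 6·1 + 5·3 + 6·3 = 69
R has the highest Borda score (71).

R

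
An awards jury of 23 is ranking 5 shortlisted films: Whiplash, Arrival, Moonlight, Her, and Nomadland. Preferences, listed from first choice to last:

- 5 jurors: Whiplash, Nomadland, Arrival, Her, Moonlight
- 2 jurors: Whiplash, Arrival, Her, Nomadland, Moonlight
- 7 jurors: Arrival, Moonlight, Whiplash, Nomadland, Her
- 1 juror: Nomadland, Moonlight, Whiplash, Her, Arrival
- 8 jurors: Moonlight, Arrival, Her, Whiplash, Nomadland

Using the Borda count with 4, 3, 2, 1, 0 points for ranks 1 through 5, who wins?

Whiplash: 5·4 + 2·4 + 7·2 + 1·2 + 8·1 = 52
Arrival: 5·2 + 2·3 + 7·4 + 1·0 + 8·3 = 68
Moonlight: 5·0 + 2·0 + 7·3 + 1·3 + 8·4 = 56
Her: 5·1 + 2·2 + 7·0 + 1·1 + 8·2 = 26
Nomadland: 5·3 + 2·1 + 7·1 + 1·4 + 8·0 = 28
Arrival has the highest Borda score (68).

Arrival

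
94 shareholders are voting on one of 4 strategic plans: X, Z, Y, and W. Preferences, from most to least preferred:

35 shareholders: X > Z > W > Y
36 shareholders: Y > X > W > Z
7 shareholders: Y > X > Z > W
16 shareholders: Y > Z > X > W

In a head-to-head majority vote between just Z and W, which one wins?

Z

Voters preferring Z to W: 58; preferring W to Z: 36.
Z wins the head-to-head.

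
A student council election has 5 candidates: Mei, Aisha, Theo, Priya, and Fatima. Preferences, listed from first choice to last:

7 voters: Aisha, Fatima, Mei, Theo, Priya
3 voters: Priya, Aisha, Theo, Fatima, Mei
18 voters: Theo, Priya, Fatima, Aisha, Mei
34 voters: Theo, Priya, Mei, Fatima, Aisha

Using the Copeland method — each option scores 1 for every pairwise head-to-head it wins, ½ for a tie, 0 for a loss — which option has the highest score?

Mei: beats Aisha and Fatima; loses to Theo and Priya → score 2.
Aisha: loses to Mei, Theo, Priya, and Fatima → score 0.
Theo: beats Mei, Aisha, Priya, and Fatima → score 4.
Priya: beats Mei, Aisha, and Fatima; loses to Theo → score 3.
Fatima: beats Aisha; loses to Mei, Theo, and Priya → score 1.
Theo has the best pairwise record.

Theo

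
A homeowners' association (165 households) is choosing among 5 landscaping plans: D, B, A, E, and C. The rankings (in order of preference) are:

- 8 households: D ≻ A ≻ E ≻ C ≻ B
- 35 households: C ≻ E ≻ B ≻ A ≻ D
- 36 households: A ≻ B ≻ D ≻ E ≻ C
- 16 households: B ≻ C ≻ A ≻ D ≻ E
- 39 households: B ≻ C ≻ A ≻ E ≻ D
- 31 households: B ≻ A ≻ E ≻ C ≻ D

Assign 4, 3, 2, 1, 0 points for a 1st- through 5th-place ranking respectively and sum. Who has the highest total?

D: 8·4 + 35·0 + 36·2 + 16·1 + 39·0 + 31·0 = 120
B: 8·0 + 35·2 + 36·3 + 16·4 + 39·4 + 31·4 = 522
A: 8·3 + 35·1 + 36·4 + 16·2 + 39·2 + 31·3 = 406
E: 8·2 + 35·3 + 36·1 + 16·0 + 39·1 + 31·2 = 258
C: 8·1 + 35·4 + 36·0 + 16·3 + 39·3 + 31·1 = 344
B has the highest Borda score (522).

B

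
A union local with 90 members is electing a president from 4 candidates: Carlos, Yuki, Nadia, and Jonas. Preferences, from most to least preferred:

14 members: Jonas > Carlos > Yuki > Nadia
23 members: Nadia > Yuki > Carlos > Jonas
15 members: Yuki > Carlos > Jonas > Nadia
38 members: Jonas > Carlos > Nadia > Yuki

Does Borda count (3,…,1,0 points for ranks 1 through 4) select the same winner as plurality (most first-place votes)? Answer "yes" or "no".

Borda — scores: Carlos 157, Yuki 105, Nadia 107, Jonas 171. Winner: Jonas.
Plurality — first-place votes: Carlos 0, Yuki 15, Nadia 23, Jonas 52. Winner: Jonas.
The two methods agree.

yes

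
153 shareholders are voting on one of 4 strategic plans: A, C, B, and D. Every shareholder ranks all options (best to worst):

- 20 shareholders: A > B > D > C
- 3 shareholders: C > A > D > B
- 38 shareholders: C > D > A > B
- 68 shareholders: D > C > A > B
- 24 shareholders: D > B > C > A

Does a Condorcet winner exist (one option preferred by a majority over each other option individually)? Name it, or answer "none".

D vs A: 130–23 for D.
D vs C: 112–41 for D.
D vs B: 133–20 for D.
D beats every other option head-to-head.

D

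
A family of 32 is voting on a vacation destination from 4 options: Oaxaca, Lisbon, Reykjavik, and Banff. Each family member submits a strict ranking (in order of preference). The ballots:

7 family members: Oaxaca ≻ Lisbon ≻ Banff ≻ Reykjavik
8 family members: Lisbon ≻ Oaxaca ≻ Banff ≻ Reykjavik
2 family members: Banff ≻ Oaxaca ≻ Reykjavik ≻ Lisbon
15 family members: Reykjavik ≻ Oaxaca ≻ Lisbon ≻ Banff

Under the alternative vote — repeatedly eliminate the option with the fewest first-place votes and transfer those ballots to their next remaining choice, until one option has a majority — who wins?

Oaxaca

Round 1: Oaxaca 7, Lisbon 8, Reykjavik 15, Banff 2. Eliminate Banff.
Round 2: Oaxaca 9, Lisbon 8, Reykjavik 15. Eliminate Lisbon.
Round 3: Oaxaca 17, Reykjavik 15. Oaxaca has a majority.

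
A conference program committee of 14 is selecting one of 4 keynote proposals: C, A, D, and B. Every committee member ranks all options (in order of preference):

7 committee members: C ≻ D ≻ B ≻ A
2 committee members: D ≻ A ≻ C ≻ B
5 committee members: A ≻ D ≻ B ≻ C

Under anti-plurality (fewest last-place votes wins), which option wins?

D

Last-place votes: C 5, A 7, D 0, B 2.
D is ranked last by the fewest voters, so D wins.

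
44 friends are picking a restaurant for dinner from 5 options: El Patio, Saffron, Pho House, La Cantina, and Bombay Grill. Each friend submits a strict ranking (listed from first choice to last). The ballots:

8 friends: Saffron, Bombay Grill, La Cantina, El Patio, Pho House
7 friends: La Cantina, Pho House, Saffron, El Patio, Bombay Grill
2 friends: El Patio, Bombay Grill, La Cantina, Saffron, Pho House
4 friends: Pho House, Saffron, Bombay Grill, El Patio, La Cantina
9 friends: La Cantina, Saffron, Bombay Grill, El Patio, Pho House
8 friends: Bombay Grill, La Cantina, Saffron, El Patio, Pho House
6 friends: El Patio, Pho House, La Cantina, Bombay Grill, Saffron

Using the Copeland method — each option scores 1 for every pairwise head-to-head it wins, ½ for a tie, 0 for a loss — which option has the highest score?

La Cantina

El Patio: beats Pho House; loses to Saffron, La Cantina, and Bombay Grill → score 1.
Saffron: beats El Patio, Pho House, and Bombay Grill; loses to La Cantina → score 3.
Pho House: loses to El Patio, Saffron, La Cantina, and Bombay Grill → score 0.
La Cantina: beats El Patio, Saffron, and Pho House; ties Bombay Grill → score 3.5.
Bombay Grill: beats El Patio and Pho House; ties La Cantina; loses to Saffron → score 2.5.
La Cantina has the best pairwise record.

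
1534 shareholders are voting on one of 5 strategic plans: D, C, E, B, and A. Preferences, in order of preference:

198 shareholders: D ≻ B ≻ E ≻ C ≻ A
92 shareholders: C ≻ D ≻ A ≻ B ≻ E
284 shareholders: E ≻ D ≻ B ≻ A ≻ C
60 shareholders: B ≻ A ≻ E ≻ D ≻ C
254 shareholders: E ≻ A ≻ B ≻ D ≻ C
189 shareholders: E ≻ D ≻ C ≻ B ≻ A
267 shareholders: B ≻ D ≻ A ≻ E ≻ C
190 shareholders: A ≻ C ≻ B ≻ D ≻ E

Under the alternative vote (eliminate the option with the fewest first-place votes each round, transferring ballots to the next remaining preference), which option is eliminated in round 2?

A

Round 1: D 198, C 92, E 727, B 327, A 190. Eliminate C.
Round 2: D 290, E 727, B 327, A 190. Eliminate A.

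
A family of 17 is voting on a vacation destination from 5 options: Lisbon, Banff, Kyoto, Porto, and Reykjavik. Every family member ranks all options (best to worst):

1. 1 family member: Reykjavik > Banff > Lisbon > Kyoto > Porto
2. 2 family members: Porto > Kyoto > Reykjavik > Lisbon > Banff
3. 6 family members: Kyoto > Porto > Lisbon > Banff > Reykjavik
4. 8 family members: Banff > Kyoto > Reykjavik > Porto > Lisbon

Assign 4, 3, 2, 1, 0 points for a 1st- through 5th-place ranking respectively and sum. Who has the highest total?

Kyoto

Lisbon: 1·2 + 2·1 + 6·2 + 8·0 = 16
Banff: 1·3 + 2·0 + 6·1 + 8·4 = 41
Kyoto: 1·1 + 2·3 + 6·4 + 8·3 = 55
Porto: 1·0 + 2·4 + 6·3 + 8·1 = 34
Reykjavik: 1·4 + 2·2 + 6·0 + 8·2 = 24
Kyoto has the highest Borda score (55).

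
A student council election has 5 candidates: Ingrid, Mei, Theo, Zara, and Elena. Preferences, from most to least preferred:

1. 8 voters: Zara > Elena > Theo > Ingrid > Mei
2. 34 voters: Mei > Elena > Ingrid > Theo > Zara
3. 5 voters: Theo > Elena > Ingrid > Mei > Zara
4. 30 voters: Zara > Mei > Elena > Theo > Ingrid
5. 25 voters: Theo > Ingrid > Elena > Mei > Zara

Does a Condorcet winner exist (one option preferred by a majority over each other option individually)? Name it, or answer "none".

Mei

Mei vs Ingrid: 64–38 for Mei.
Mei vs Theo: 64–38 for Mei.
Mei vs Zara: 64–38 for Mei.
Mei vs Elena: 64–38 for Mei.
Mei beats every other option head-to-head.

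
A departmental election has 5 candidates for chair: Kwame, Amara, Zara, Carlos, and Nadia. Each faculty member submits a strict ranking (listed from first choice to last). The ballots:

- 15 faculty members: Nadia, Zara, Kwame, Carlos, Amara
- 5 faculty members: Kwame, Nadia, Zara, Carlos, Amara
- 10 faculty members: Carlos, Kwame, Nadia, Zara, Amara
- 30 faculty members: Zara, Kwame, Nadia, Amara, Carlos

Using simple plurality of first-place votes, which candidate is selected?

Zara

First-place votes: Kwame 5, Amara 0, Zara 30, Carlos 10, Nadia 15.
Zara has the most first-place votes.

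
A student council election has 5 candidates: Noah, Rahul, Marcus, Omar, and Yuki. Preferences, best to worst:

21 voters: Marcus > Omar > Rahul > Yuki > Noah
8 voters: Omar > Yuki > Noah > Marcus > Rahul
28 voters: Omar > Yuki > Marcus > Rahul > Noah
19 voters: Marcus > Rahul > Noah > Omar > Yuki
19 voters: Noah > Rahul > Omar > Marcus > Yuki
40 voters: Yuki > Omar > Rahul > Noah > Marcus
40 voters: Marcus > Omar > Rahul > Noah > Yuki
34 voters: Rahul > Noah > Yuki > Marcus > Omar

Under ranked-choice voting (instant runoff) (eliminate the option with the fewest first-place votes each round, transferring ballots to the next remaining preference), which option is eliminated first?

Noah

Round 1: Noah 19, Rahul 34, Marcus 80, Omar 36, Yuki 40. Eliminate Noah.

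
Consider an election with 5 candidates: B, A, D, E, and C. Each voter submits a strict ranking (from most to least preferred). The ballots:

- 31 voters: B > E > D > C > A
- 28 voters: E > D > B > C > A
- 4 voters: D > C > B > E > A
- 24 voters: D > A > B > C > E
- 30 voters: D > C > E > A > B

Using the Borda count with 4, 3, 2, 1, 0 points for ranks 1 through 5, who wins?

B: 31·4 + 28·2 + 4·2 + 24·2 + 30·0 = 236
A: 31·0 + 28·0 + 4·0 + 24·3 + 30·1 = 102
D: 31·2 + 28·3 + 4·4 + 24·4 + 30·4 = 378
E: 31·3 + 28·4 + 4·1 + 24·0 + 30·2 = 269
C: 31·1 + 28·1 + 4·3 + 24·1 + 30·3 = 185
D has the highest Borda score (378).

D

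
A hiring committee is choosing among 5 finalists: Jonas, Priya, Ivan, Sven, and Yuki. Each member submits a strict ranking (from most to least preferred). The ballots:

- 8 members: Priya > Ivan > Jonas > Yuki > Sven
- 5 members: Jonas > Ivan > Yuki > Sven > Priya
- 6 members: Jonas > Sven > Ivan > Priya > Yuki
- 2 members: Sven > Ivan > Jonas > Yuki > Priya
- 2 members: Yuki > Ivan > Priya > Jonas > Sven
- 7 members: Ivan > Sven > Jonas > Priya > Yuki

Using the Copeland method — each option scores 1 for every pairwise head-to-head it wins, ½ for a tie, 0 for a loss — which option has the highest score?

Ivan

Jonas: beats Priya, Sven, and Yuki; loses to Ivan → score 3.
Priya: beats Yuki; loses to Jonas, Ivan, and Sven → score 1.
Ivan: beats Jonas, Priya, Sven, and Yuki → score 4.
Sven: beats Priya; ties Yuki; loses to Jonas and Ivan → score 1.5.
Yuki: ties Sven; loses to Jonas, Priya, and Ivan → score 0.5.
Ivan has the best pairwise record.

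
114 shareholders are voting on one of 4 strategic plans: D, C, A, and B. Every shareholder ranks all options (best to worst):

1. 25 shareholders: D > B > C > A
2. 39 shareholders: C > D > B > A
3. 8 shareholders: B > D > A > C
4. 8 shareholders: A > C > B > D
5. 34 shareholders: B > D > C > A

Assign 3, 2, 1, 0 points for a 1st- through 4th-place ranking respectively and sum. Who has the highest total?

D: 25·3 + 39·2 + 8·2 + 8·0 + 34·2 = 237
C: 25·1 + 39·3 + 8·0 + 8·2 + 34·1 = 192
A: 25·0 + 39·0 + 8·1 + 8·3 + 34·0 = 32
B: 25·2 + 39·1 + 8·3 + 8·1 + 34·3 = 223
D has the highest Borda score (237).

D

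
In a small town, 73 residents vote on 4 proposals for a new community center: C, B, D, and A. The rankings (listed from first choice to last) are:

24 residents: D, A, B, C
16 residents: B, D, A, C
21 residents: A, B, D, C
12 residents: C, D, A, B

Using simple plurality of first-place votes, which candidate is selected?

First-place votes: C 12, B 16, D 24, A 21.
D has the most first-place votes.

D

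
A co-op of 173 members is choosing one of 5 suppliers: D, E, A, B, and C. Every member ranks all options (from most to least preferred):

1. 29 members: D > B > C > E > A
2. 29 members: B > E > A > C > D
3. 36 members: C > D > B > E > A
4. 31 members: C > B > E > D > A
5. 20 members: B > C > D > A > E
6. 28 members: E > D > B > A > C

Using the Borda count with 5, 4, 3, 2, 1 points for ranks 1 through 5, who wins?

D: 29·5 + 29·1 + 36·4 + 31·2 + 20·3 + 28·4 = 552
E: 29·2 + 29·4 + 36·2 + 31·3 + 20·1 + 28·5 = 499
A: 29·1 + 29·3 + 36·1 + 31·1 + 20·2 + 28·2 = 279
B: 29·4 + 29·5 + 36·3 + 31·4 + 20·5 + 28·3 = 677
C: 29·3 + 29·2 + 36·5 + 31·5 + 20·4 + 28·1 = 588
B has the highest Borda score (677).

B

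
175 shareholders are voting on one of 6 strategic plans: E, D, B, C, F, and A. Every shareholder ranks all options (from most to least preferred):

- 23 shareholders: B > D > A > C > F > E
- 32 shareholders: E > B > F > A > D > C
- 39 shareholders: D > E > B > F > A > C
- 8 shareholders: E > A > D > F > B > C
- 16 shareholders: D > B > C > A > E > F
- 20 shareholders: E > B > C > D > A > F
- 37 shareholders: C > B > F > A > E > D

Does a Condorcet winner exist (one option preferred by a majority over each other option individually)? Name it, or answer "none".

E vs D: 97–78 for E.
E vs B: 99–76 for E.
E vs C: 99–76 for E.
E vs F: 115–60 for E.
E vs A: 99–76 for E.
E beats every other option head-to-head.

E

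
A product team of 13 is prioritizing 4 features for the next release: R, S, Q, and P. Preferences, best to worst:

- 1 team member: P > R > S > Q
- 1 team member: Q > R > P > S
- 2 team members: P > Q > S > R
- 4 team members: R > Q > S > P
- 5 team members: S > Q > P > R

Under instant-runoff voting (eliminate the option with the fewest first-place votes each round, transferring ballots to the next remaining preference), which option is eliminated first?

Round 1: R 4, S 5, Q 1, P 3. Eliminate Q.

Q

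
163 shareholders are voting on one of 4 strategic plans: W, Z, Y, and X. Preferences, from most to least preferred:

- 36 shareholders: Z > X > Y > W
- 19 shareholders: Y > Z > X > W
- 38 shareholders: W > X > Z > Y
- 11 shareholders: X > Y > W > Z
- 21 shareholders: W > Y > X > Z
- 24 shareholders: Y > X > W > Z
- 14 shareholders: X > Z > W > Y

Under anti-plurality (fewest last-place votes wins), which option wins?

Last-place votes: W 55, Z 56, Y 52, X 0.
X is ranked last by the fewest voters, so X wins.

X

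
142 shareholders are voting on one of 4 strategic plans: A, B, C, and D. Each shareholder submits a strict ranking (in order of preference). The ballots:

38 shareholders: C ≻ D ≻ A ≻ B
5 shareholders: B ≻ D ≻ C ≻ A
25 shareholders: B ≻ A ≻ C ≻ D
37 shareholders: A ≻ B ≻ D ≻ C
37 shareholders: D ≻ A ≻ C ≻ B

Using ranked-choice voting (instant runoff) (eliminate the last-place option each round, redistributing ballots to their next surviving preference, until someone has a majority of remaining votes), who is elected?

Round 1: A 37, B 30, C 38, D 37. Eliminate B.
Round 2: A 62, C 38, D 42. Eliminate C.
Round 3: A 62, D 80. D has a majority.

D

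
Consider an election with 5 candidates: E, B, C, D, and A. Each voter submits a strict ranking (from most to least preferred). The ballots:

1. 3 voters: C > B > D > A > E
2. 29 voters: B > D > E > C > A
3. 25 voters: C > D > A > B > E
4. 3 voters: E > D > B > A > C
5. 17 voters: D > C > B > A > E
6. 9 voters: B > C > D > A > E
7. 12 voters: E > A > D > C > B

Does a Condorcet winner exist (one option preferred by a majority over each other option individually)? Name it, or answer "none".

D vs E: 83–15 for D.
D vs B: 57–41 for D.
D vs C: 61–37 for D.
D vs A: 86–12 for D.
D beats every other option head-to-head.

D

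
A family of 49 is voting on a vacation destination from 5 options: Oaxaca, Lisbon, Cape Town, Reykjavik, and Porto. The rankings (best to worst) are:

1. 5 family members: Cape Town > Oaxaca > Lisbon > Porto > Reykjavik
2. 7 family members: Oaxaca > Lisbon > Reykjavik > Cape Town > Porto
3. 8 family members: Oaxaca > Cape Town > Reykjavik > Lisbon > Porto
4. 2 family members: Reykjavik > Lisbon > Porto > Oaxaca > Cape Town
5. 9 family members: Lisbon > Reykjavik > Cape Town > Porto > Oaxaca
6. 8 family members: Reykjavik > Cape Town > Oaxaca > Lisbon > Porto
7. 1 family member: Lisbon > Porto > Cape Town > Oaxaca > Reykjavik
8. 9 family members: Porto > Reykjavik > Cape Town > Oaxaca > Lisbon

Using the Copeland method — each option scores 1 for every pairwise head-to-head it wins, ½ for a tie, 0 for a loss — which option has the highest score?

Oaxaca: beats Lisbon and Porto; loses to Cape Town and Reykjavik → score 2.
Lisbon: beats Porto; loses to Oaxaca, Cape Town, and Reykjavik → score 1.
Cape Town: beats Oaxaca, Lisbon, and Porto; loses to Reykjavik → score 3.
Reykjavik: beats Oaxaca, Lisbon, Cape Town, and Porto → score 4.
Porto: loses to Oaxaca, Lisbon, Cape Town, and Reykjavik → score 0.
Reykjavik has the best pairwise record.

Reykjavik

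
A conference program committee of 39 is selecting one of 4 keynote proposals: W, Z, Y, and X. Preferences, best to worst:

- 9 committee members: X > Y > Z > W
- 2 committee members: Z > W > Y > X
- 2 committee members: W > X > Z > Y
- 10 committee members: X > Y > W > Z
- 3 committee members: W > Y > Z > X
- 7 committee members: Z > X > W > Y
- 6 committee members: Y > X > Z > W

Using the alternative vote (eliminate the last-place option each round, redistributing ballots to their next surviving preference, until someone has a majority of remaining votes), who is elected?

X

Round 1: W 5, Z 9, Y 6, X 19. Eliminate W.
Round 2: Z 9, Y 9, X 21. X has a majority.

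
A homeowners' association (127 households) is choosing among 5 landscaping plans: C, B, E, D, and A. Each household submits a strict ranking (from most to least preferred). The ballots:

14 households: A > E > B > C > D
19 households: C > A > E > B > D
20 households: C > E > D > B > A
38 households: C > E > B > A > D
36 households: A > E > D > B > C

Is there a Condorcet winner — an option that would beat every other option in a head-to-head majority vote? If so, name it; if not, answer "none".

C

C vs B: 77–50 for C.
C vs E: 77–50 for C.
C vs D: 91–36 for C.
C vs A: 77–50 for C.
C beats every other option head-to-head.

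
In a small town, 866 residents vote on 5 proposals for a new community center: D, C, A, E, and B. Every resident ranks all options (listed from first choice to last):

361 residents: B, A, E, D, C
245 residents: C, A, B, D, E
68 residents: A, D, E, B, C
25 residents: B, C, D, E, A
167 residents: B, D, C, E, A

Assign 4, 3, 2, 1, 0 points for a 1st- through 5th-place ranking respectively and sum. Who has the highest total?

D: 361·1 + 245·1 + 68·3 + 25·2 + 167·3 = 1361
C: 361·0 + 245·4 + 68·0 + 25·3 + 167·2 = 1389
A: 361·3 + 245·3 + 68·4 + 25·0 + 167·0 = 2090
E: 361·2 + 245·0 + 68·2 + 25·1 + 167·1 = 1050
B: 361·4 + 245·2 + 68·1 + 25·4 + 167·4 = 2770
B has the highest Borda score (2770).

B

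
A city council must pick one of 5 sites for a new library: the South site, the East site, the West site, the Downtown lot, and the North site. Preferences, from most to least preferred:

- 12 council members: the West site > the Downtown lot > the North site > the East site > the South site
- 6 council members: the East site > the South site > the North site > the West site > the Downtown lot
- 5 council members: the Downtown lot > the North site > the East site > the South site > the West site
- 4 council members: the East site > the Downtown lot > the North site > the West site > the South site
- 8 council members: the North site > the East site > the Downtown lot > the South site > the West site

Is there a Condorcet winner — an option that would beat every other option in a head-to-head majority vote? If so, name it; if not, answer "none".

none

Checking pairwise contests:
the East site beats the South site 35–0.
the North site beats the East site 25–10.
the South site beats the West site 19–16.
the East site beats the Downtown lot 18–17.
the Downtown lot beats the North site 21–14.
Every option loses at least one head-to-head, so there is no Condorcet winner.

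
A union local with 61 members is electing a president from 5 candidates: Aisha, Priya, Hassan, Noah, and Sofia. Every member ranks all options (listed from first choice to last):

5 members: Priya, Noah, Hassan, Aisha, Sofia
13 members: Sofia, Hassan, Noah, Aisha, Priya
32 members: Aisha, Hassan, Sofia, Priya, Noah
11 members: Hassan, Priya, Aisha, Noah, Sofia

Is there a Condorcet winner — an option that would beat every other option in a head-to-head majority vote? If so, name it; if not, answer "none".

Aisha

Aisha vs Priya: 45–16 for Aisha.
Aisha vs Hassan: 32–29 for Aisha.
Aisha vs Noah: 43–18 for Aisha.
Aisha vs Sofia: 48–13 for Aisha.
Aisha beats every other option head-to-head.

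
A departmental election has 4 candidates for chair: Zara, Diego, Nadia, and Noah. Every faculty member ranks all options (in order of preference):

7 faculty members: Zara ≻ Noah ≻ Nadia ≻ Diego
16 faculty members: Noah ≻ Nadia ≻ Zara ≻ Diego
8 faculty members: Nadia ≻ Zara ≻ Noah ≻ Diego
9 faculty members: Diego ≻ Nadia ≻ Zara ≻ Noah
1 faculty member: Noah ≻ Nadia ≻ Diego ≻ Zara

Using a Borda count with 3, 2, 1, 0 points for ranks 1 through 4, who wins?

Zara: 7·3 + 16·1 + 8·2 + 9·1 + 1·0 = 62
Diego: 7·0 + 16·0 + 8·0 + 9·3 + 1·1 = 28
Nadia: 7·1 + 16·2 + 8·3 + 9·2 + 1·2 = 83
Noah: 7·2 + 16·3 + 8·1 + 9·0 + 1·3 = 73
Nadia has the highest Borda score (83).

Nadia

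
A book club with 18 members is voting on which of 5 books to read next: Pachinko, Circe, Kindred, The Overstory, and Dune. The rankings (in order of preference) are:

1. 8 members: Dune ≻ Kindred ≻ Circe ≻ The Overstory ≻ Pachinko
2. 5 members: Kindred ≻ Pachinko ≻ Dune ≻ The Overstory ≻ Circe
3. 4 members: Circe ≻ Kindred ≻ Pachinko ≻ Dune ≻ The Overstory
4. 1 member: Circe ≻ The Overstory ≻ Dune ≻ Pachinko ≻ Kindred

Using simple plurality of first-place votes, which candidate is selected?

Dune

First-place votes: Pachinko 0, Circe 5, Kindred 5, The Overstory 0, Dune 8.
Dune has the most first-place votes.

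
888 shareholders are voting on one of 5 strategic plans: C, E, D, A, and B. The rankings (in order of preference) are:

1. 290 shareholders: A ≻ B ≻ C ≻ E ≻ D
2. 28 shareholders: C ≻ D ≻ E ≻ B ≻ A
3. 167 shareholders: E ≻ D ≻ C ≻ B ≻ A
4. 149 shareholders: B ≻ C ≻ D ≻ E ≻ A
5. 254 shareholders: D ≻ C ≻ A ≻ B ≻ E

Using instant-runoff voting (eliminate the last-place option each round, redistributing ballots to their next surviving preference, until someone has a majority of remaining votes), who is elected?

Round 1: C 28, E 167, D 254, A 290, B 149. Eliminate C.
Round 2: E 167, D 282, A 290, B 149. Eliminate B.
Round 3: E 167, D 431, A 290. Eliminate E.
Round 4: D 598, A 290. D has a majority.

D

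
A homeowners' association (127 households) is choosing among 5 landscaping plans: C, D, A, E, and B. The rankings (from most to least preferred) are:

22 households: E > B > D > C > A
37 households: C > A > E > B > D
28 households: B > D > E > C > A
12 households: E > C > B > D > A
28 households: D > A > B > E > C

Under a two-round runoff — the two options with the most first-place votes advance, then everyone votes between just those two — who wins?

E

Round 1 first-place votes: C 37, D 28, A 0, E 34, B 28.
C and E advance.
Runoff: C is preferred to E by 37 voters; E by 90.
E wins the runoff.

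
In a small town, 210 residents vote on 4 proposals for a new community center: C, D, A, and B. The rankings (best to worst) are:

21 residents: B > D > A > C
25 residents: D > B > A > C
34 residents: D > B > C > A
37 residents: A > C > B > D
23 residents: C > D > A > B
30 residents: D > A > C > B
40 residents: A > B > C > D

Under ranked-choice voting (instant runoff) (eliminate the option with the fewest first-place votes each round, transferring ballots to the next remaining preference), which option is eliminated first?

Round 1: C 23, D 89, A 77, B 21. Eliminate B.

B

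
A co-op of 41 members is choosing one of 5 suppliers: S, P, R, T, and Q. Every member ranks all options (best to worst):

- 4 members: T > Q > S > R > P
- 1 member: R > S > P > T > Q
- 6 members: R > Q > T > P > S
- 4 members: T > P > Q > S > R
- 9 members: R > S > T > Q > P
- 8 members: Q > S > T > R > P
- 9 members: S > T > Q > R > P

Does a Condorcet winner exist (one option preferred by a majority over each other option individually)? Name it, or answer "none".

none

Checking pairwise contests:
Q beats S 22–19.
S beats P 31–10.
S beats R 25–16.
S beats T 27–14.
T beats Q 27–14.
Every option loses at least one head-to-head, so there is no Condorcet winner.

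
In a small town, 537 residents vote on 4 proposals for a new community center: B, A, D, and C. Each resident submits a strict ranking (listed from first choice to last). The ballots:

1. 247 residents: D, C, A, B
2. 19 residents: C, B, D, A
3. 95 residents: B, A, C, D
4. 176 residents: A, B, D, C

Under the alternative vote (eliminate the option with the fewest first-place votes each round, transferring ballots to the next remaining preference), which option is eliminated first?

C

Round 1: B 95, A 176, D 247, C 19. Eliminate C.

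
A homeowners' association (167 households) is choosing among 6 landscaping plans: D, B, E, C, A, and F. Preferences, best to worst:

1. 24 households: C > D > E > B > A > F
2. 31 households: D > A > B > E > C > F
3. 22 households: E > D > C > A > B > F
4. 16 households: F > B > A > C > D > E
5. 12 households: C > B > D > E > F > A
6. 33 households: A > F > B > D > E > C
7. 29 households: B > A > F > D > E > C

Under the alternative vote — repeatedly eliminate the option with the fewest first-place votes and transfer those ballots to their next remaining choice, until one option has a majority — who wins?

B

Round 1: D 31, B 29, E 22, C 36, A 33, F 16. Eliminate F.
Round 2: D 31, B 45, E 22, C 36, A 33. Eliminate E.
Round 3: D 53, B 45, C 36, A 33. Eliminate A.
Round 4: D 53, B 78, C 36. Eliminate C.
Round 5: D 77, B 90. B has a majority.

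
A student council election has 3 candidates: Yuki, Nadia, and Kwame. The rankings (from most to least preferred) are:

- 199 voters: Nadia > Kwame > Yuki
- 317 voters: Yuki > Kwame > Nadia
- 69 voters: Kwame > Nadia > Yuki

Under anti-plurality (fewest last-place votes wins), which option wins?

Last-place votes: Yuki 268, Nadia 317, Kwame 0.
Kwame is ranked last by the fewest voters, so Kwame wins.

Kwame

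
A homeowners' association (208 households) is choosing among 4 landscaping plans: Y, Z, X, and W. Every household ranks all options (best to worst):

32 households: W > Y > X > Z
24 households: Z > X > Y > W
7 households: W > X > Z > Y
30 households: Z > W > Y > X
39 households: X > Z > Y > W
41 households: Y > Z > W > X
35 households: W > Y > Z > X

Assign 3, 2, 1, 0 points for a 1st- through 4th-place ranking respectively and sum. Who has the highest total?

Y: 32·2 + 24·1 + 7·0 + 30·1 + 39·1 + 41·3 + 35·2 = 350
Z: 32·0 + 24·3 + 7·1 + 30·3 + 39·2 + 41·2 + 35·1 = 364
X: 32·1 + 24·2 + 7·2 + 30·0 + 39·3 + 41·0 + 35·0 = 211
W: 32·3 + 24·0 + 7·3 + 30·2 + 39·0 + 41·1 + 35·3 = 323
Z has the highest Borda score (364).

Z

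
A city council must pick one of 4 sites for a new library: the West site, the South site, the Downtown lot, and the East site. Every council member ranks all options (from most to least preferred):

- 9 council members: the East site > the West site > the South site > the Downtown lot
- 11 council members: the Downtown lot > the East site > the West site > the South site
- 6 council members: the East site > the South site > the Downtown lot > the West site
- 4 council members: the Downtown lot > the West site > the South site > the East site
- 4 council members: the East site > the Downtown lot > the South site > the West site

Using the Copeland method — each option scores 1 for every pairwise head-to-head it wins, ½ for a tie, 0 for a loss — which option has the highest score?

the East site

the West site: beats the South site; loses to the Downtown lot and the East site → score 1.
the South site: loses to the West site, the Downtown lot, and the East site → score 0.
the Downtown lot: beats the West site and the South site; loses to the East site → score 2.
the East site: beats the West site, the South site, and the Downtown lot → score 3.
the East site has the best pairwise record.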